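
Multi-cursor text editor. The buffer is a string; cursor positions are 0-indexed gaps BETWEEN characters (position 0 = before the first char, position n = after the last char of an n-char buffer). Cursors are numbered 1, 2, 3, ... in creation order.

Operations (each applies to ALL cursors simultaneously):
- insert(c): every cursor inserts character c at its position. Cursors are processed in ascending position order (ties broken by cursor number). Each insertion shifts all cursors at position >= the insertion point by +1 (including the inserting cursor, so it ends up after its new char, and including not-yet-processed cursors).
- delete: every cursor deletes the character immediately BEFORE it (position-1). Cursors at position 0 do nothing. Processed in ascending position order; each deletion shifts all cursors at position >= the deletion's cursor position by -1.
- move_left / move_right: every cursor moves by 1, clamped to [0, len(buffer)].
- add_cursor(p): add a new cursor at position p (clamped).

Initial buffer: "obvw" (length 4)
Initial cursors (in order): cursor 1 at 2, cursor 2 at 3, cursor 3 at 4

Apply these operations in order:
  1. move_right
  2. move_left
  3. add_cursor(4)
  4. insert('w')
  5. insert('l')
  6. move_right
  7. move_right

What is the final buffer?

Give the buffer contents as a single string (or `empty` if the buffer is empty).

After op 1 (move_right): buffer="obvw" (len 4), cursors c1@3 c2@4 c3@4, authorship ....
After op 2 (move_left): buffer="obvw" (len 4), cursors c1@2 c2@3 c3@3, authorship ....
After op 3 (add_cursor(4)): buffer="obvw" (len 4), cursors c1@2 c2@3 c3@3 c4@4, authorship ....
After op 4 (insert('w')): buffer="obwvwwww" (len 8), cursors c1@3 c2@6 c3@6 c4@8, authorship ..1.23.4
After op 5 (insert('l')): buffer="obwlvwwllwwl" (len 12), cursors c1@4 c2@9 c3@9 c4@12, authorship ..11.2323.44
After op 6 (move_right): buffer="obwlvwwllwwl" (len 12), cursors c1@5 c2@10 c3@10 c4@12, authorship ..11.2323.44
After op 7 (move_right): buffer="obwlvwwllwwl" (len 12), cursors c1@6 c2@11 c3@11 c4@12, authorship ..11.2323.44

Answer: obwlvwwllwwl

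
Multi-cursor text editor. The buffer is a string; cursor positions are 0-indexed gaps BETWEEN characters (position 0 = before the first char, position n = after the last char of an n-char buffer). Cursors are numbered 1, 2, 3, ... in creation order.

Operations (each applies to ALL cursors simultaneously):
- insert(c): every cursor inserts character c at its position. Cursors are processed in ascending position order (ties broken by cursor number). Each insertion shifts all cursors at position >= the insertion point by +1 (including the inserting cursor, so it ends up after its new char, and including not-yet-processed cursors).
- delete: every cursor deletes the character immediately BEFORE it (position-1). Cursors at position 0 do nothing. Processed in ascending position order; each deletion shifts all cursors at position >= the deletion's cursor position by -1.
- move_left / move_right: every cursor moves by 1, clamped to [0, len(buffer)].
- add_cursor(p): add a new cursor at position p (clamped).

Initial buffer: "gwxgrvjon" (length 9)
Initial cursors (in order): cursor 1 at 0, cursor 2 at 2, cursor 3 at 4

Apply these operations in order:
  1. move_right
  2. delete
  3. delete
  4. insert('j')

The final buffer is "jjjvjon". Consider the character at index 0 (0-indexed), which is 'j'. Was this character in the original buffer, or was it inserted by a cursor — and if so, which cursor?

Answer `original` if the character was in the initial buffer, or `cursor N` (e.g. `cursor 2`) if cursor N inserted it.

After op 1 (move_right): buffer="gwxgrvjon" (len 9), cursors c1@1 c2@3 c3@5, authorship .........
After op 2 (delete): buffer="wgvjon" (len 6), cursors c1@0 c2@1 c3@2, authorship ......
After op 3 (delete): buffer="vjon" (len 4), cursors c1@0 c2@0 c3@0, authorship ....
After op 4 (insert('j')): buffer="jjjvjon" (len 7), cursors c1@3 c2@3 c3@3, authorship 123....
Authorship (.=original, N=cursor N): 1 2 3 . . . .
Index 0: author = 1

Answer: cursor 1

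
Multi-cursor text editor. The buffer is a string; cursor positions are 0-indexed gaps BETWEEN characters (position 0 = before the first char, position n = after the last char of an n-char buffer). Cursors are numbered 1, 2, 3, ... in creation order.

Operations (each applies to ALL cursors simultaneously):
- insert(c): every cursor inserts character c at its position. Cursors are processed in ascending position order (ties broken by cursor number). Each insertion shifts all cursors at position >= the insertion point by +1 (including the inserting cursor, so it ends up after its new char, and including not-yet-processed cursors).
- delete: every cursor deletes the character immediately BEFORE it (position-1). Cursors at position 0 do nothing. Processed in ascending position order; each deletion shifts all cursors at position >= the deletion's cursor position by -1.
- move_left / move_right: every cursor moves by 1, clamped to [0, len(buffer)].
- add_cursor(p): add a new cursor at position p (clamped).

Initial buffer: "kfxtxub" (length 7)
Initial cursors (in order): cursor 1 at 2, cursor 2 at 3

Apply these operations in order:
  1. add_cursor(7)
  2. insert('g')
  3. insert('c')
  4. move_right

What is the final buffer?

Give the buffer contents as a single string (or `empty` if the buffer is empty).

After op 1 (add_cursor(7)): buffer="kfxtxub" (len 7), cursors c1@2 c2@3 c3@7, authorship .......
After op 2 (insert('g')): buffer="kfgxgtxubg" (len 10), cursors c1@3 c2@5 c3@10, authorship ..1.2....3
After op 3 (insert('c')): buffer="kfgcxgctxubgc" (len 13), cursors c1@4 c2@7 c3@13, authorship ..11.22....33
After op 4 (move_right): buffer="kfgcxgctxubgc" (len 13), cursors c1@5 c2@8 c3@13, authorship ..11.22....33

Answer: kfgcxgctxubgc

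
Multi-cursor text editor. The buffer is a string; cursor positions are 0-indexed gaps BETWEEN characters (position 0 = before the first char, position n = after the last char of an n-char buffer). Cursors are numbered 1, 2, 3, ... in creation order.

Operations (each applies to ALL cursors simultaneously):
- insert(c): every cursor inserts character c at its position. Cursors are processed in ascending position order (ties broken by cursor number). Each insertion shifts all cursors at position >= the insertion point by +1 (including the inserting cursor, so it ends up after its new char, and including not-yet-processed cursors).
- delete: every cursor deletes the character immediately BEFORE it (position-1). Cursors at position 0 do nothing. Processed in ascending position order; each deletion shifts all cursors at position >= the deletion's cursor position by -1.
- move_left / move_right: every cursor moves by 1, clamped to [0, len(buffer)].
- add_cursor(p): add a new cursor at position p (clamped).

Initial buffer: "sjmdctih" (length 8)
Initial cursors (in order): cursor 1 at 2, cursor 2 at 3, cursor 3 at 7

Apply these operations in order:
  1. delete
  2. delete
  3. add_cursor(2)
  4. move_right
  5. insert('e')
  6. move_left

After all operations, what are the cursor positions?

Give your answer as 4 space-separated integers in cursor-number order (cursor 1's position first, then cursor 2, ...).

Answer: 2 2 6 6

Derivation:
After op 1 (delete): buffer="sdcth" (len 5), cursors c1@1 c2@1 c3@4, authorship .....
After op 2 (delete): buffer="dch" (len 3), cursors c1@0 c2@0 c3@2, authorship ...
After op 3 (add_cursor(2)): buffer="dch" (len 3), cursors c1@0 c2@0 c3@2 c4@2, authorship ...
After op 4 (move_right): buffer="dch" (len 3), cursors c1@1 c2@1 c3@3 c4@3, authorship ...
After op 5 (insert('e')): buffer="deechee" (len 7), cursors c1@3 c2@3 c3@7 c4@7, authorship .12..34
After op 6 (move_left): buffer="deechee" (len 7), cursors c1@2 c2@2 c3@6 c4@6, authorship .12..34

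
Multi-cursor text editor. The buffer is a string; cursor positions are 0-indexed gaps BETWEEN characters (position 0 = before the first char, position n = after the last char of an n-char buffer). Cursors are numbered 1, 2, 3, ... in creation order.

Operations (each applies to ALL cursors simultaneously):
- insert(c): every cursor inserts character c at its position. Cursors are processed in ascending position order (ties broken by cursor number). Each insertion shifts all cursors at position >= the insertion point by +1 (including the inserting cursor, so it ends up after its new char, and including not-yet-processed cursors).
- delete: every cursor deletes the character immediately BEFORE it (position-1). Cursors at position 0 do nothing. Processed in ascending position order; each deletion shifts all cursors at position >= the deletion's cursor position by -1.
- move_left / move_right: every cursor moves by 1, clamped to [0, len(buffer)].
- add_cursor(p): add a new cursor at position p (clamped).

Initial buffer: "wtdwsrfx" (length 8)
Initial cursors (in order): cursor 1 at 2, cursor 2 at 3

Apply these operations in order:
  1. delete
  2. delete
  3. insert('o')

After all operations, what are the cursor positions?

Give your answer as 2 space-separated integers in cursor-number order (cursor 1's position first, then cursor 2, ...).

Answer: 2 2

Derivation:
After op 1 (delete): buffer="wwsrfx" (len 6), cursors c1@1 c2@1, authorship ......
After op 2 (delete): buffer="wsrfx" (len 5), cursors c1@0 c2@0, authorship .....
After op 3 (insert('o')): buffer="oowsrfx" (len 7), cursors c1@2 c2@2, authorship 12.....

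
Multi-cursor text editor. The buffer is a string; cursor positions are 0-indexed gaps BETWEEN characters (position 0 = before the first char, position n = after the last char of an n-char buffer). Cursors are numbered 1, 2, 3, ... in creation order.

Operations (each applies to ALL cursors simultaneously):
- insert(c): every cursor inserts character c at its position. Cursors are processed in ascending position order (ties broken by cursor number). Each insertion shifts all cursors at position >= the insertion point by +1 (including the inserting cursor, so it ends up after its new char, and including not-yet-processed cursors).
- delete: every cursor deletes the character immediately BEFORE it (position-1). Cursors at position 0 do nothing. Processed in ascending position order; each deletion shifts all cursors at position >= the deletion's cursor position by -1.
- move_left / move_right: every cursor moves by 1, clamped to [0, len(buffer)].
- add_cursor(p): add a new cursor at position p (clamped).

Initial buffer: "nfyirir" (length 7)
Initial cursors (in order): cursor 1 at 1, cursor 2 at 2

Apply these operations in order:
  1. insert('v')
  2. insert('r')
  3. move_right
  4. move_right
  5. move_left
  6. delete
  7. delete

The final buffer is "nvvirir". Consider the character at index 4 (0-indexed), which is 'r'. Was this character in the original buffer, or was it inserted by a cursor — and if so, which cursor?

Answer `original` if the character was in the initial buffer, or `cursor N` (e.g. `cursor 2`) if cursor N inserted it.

Answer: original

Derivation:
After op 1 (insert('v')): buffer="nvfvyirir" (len 9), cursors c1@2 c2@4, authorship .1.2.....
After op 2 (insert('r')): buffer="nvrfvryirir" (len 11), cursors c1@3 c2@6, authorship .11.22.....
After op 3 (move_right): buffer="nvrfvryirir" (len 11), cursors c1@4 c2@7, authorship .11.22.....
After op 4 (move_right): buffer="nvrfvryirir" (len 11), cursors c1@5 c2@8, authorship .11.22.....
After op 5 (move_left): buffer="nvrfvryirir" (len 11), cursors c1@4 c2@7, authorship .11.22.....
After op 6 (delete): buffer="nvrvririr" (len 9), cursors c1@3 c2@5, authorship .1122....
After op 7 (delete): buffer="nvvirir" (len 7), cursors c1@2 c2@3, authorship .12....
Authorship (.=original, N=cursor N): . 1 2 . . . .
Index 4: author = original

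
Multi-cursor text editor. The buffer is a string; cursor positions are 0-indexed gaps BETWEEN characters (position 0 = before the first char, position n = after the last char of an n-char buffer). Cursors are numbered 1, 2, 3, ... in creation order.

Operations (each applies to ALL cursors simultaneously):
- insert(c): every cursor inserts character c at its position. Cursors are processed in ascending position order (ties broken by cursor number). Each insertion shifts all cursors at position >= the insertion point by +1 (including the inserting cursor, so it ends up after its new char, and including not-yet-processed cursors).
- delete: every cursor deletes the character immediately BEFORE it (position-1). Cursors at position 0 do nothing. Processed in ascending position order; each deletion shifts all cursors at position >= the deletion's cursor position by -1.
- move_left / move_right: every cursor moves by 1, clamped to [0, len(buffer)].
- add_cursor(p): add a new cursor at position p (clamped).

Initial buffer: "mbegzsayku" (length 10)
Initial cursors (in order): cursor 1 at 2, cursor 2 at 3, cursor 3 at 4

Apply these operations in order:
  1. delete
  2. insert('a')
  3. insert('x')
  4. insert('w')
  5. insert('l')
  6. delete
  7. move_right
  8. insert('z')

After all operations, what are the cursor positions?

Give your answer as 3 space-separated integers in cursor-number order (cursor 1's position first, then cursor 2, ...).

After op 1 (delete): buffer="mzsayku" (len 7), cursors c1@1 c2@1 c3@1, authorship .......
After op 2 (insert('a')): buffer="maaazsayku" (len 10), cursors c1@4 c2@4 c3@4, authorship .123......
After op 3 (insert('x')): buffer="maaaxxxzsayku" (len 13), cursors c1@7 c2@7 c3@7, authorship .123123......
After op 4 (insert('w')): buffer="maaaxxxwwwzsayku" (len 16), cursors c1@10 c2@10 c3@10, authorship .123123123......
After op 5 (insert('l')): buffer="maaaxxxwwwlllzsayku" (len 19), cursors c1@13 c2@13 c3@13, authorship .123123123123......
After op 6 (delete): buffer="maaaxxxwwwzsayku" (len 16), cursors c1@10 c2@10 c3@10, authorship .123123123......
After op 7 (move_right): buffer="maaaxxxwwwzsayku" (len 16), cursors c1@11 c2@11 c3@11, authorship .123123123......
After op 8 (insert('z')): buffer="maaaxxxwwwzzzzsayku" (len 19), cursors c1@14 c2@14 c3@14, authorship .123123123.123.....

Answer: 14 14 14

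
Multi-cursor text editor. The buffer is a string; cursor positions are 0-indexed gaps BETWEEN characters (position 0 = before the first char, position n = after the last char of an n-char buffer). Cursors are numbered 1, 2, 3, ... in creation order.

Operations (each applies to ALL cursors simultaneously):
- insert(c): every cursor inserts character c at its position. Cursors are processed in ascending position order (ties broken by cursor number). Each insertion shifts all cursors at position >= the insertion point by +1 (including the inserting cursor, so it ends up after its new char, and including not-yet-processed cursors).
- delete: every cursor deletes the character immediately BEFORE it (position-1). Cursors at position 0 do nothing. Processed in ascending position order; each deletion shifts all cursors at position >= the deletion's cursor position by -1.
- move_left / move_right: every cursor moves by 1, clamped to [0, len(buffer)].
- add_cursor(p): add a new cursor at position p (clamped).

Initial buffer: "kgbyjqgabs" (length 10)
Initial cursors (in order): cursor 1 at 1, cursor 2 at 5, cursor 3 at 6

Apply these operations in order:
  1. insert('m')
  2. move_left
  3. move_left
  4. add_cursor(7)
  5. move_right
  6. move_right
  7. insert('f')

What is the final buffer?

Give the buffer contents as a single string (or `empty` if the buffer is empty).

After op 1 (insert('m')): buffer="kmgbyjmqmgabs" (len 13), cursors c1@2 c2@7 c3@9, authorship .1....2.3....
After op 2 (move_left): buffer="kmgbyjmqmgabs" (len 13), cursors c1@1 c2@6 c3@8, authorship .1....2.3....
After op 3 (move_left): buffer="kmgbyjmqmgabs" (len 13), cursors c1@0 c2@5 c3@7, authorship .1....2.3....
After op 4 (add_cursor(7)): buffer="kmgbyjmqmgabs" (len 13), cursors c1@0 c2@5 c3@7 c4@7, authorship .1....2.3....
After op 5 (move_right): buffer="kmgbyjmqmgabs" (len 13), cursors c1@1 c2@6 c3@8 c4@8, authorship .1....2.3....
After op 6 (move_right): buffer="kmgbyjmqmgabs" (len 13), cursors c1@2 c2@7 c3@9 c4@9, authorship .1....2.3....
After op 7 (insert('f')): buffer="kmfgbyjmfqmffgabs" (len 17), cursors c1@3 c2@9 c3@13 c4@13, authorship .11....22.334....

Answer: kmfgbyjmfqmffgabs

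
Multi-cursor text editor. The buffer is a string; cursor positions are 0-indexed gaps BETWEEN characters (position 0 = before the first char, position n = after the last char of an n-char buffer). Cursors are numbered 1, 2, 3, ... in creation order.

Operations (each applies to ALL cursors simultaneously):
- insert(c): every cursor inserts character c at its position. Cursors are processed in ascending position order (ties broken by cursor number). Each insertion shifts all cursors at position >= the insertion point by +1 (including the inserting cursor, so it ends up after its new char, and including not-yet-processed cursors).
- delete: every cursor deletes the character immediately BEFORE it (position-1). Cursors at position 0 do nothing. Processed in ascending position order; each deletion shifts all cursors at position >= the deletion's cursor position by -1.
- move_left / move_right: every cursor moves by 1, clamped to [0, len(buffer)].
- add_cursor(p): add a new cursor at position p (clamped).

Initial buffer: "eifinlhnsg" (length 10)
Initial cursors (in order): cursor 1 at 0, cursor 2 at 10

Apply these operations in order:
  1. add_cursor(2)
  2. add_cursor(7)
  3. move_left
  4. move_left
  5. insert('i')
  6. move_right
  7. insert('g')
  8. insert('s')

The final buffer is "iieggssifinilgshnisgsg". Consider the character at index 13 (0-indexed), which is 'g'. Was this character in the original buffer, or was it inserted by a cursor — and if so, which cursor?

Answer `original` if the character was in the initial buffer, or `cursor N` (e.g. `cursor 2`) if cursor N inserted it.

Answer: cursor 4

Derivation:
After op 1 (add_cursor(2)): buffer="eifinlhnsg" (len 10), cursors c1@0 c3@2 c2@10, authorship ..........
After op 2 (add_cursor(7)): buffer="eifinlhnsg" (len 10), cursors c1@0 c3@2 c4@7 c2@10, authorship ..........
After op 3 (move_left): buffer="eifinlhnsg" (len 10), cursors c1@0 c3@1 c4@6 c2@9, authorship ..........
After op 4 (move_left): buffer="eifinlhnsg" (len 10), cursors c1@0 c3@0 c4@5 c2@8, authorship ..........
After op 5 (insert('i')): buffer="iieifinilhnisg" (len 14), cursors c1@2 c3@2 c4@8 c2@12, authorship 13.....4...2..
After op 6 (move_right): buffer="iieifinilhnisg" (len 14), cursors c1@3 c3@3 c4@9 c2@13, authorship 13.....4...2..
After op 7 (insert('g')): buffer="iieggifinilghnisgg" (len 18), cursors c1@5 c3@5 c4@12 c2@17, authorship 13.13....4.4..2.2.
After op 8 (insert('s')): buffer="iieggssifinilgshnisgsg" (len 22), cursors c1@7 c3@7 c4@15 c2@21, authorship 13.1313....4.44..2.22.
Authorship (.=original, N=cursor N): 1 3 . 1 3 1 3 . . . . 4 . 4 4 . . 2 . 2 2 .
Index 13: author = 4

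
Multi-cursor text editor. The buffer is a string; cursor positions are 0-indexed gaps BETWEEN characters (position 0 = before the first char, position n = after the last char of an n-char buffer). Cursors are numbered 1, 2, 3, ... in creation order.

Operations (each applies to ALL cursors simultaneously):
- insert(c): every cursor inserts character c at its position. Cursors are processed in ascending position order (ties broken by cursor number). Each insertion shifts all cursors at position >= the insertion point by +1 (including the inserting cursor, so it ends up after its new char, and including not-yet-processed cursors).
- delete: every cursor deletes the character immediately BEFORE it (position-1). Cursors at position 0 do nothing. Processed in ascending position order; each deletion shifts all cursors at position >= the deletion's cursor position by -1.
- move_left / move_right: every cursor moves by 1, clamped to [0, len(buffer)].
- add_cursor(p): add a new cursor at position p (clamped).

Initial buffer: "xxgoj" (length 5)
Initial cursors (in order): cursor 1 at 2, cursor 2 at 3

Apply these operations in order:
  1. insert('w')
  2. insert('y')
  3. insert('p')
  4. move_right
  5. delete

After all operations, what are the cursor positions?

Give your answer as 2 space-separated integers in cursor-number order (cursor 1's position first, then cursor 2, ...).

Answer: 5 8

Derivation:
After op 1 (insert('w')): buffer="xxwgwoj" (len 7), cursors c1@3 c2@5, authorship ..1.2..
After op 2 (insert('y')): buffer="xxwygwyoj" (len 9), cursors c1@4 c2@7, authorship ..11.22..
After op 3 (insert('p')): buffer="xxwypgwypoj" (len 11), cursors c1@5 c2@9, authorship ..111.222..
After op 4 (move_right): buffer="xxwypgwypoj" (len 11), cursors c1@6 c2@10, authorship ..111.222..
After op 5 (delete): buffer="xxwypwypj" (len 9), cursors c1@5 c2@8, authorship ..111222.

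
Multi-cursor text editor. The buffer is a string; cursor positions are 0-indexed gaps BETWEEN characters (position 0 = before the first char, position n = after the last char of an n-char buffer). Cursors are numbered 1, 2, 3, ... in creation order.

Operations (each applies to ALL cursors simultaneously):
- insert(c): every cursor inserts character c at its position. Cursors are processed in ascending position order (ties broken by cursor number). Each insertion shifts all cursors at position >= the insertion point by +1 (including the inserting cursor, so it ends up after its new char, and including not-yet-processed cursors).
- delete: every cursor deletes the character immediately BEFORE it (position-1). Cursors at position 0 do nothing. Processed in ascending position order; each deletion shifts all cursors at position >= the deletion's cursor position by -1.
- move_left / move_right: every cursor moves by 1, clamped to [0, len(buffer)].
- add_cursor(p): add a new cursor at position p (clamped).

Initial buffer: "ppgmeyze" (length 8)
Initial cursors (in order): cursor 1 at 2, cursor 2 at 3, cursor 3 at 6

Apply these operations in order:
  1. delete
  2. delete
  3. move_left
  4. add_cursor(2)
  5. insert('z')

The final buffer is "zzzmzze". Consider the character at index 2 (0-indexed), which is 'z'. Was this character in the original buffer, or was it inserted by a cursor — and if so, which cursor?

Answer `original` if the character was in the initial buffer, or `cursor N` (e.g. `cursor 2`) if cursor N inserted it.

After op 1 (delete): buffer="pmeze" (len 5), cursors c1@1 c2@1 c3@3, authorship .....
After op 2 (delete): buffer="mze" (len 3), cursors c1@0 c2@0 c3@1, authorship ...
After op 3 (move_left): buffer="mze" (len 3), cursors c1@0 c2@0 c3@0, authorship ...
After op 4 (add_cursor(2)): buffer="mze" (len 3), cursors c1@0 c2@0 c3@0 c4@2, authorship ...
After op 5 (insert('z')): buffer="zzzmzze" (len 7), cursors c1@3 c2@3 c3@3 c4@6, authorship 123..4.
Authorship (.=original, N=cursor N): 1 2 3 . . 4 .
Index 2: author = 3

Answer: cursor 3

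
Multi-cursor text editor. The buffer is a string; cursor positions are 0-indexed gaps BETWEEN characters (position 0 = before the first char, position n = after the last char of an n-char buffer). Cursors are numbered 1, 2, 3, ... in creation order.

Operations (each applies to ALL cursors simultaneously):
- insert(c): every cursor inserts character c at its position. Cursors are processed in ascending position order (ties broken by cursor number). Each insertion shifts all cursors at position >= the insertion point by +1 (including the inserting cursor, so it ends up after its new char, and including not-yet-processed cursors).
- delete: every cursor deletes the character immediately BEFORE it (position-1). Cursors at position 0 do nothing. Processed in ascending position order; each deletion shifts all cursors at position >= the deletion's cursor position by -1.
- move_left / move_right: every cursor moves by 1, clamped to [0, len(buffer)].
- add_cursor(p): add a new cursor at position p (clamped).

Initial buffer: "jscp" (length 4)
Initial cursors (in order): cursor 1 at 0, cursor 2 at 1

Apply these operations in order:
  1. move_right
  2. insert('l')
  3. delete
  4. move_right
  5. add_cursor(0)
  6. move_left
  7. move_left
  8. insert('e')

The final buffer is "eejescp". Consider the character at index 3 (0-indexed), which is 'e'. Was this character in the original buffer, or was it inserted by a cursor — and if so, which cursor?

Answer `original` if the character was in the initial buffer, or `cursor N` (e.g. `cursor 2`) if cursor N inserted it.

After op 1 (move_right): buffer="jscp" (len 4), cursors c1@1 c2@2, authorship ....
After op 2 (insert('l')): buffer="jlslcp" (len 6), cursors c1@2 c2@4, authorship .1.2..
After op 3 (delete): buffer="jscp" (len 4), cursors c1@1 c2@2, authorship ....
After op 4 (move_right): buffer="jscp" (len 4), cursors c1@2 c2@3, authorship ....
After op 5 (add_cursor(0)): buffer="jscp" (len 4), cursors c3@0 c1@2 c2@3, authorship ....
After op 6 (move_left): buffer="jscp" (len 4), cursors c3@0 c1@1 c2@2, authorship ....
After op 7 (move_left): buffer="jscp" (len 4), cursors c1@0 c3@0 c2@1, authorship ....
After op 8 (insert('e')): buffer="eejescp" (len 7), cursors c1@2 c3@2 c2@4, authorship 13.2...
Authorship (.=original, N=cursor N): 1 3 . 2 . . .
Index 3: author = 2

Answer: cursor 2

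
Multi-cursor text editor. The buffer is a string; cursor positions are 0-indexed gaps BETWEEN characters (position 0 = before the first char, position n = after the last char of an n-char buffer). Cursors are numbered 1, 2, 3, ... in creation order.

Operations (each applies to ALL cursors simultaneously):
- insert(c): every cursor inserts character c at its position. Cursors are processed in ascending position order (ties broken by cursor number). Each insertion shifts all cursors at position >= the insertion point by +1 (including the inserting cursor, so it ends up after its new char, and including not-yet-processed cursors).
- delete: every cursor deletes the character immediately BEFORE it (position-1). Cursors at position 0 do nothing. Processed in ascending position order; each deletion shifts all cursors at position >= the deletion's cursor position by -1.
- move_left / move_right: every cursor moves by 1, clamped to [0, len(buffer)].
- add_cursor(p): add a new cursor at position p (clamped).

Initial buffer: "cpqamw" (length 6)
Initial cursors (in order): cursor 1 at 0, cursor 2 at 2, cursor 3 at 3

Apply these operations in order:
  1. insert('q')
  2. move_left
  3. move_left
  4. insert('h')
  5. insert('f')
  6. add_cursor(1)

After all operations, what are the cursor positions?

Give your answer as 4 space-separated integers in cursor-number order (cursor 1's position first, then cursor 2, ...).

Answer: 2 6 10 1

Derivation:
After op 1 (insert('q')): buffer="qcpqqqamw" (len 9), cursors c1@1 c2@4 c3@6, authorship 1..2.3...
After op 2 (move_left): buffer="qcpqqqamw" (len 9), cursors c1@0 c2@3 c3@5, authorship 1..2.3...
After op 3 (move_left): buffer="qcpqqqamw" (len 9), cursors c1@0 c2@2 c3@4, authorship 1..2.3...
After op 4 (insert('h')): buffer="hqchpqhqqamw" (len 12), cursors c1@1 c2@4 c3@7, authorship 11.2.23.3...
After op 5 (insert('f')): buffer="hfqchfpqhfqqamw" (len 15), cursors c1@2 c2@6 c3@10, authorship 111.22.233.3...
After op 6 (add_cursor(1)): buffer="hfqchfpqhfqqamw" (len 15), cursors c4@1 c1@2 c2@6 c3@10, authorship 111.22.233.3...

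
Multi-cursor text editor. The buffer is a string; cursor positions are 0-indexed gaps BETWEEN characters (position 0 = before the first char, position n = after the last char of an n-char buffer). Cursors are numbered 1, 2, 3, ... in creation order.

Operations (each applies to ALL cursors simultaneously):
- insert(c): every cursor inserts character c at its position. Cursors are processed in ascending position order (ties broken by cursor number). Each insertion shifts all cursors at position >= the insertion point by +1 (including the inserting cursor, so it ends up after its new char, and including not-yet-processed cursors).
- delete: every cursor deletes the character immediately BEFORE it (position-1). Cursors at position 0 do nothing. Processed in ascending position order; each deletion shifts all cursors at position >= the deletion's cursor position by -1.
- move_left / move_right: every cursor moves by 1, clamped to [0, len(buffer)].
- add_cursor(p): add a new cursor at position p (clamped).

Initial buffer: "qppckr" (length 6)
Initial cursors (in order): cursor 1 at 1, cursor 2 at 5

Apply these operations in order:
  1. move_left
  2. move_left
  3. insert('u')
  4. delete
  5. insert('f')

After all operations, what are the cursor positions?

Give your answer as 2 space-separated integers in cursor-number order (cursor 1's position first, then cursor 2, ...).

Answer: 1 5

Derivation:
After op 1 (move_left): buffer="qppckr" (len 6), cursors c1@0 c2@4, authorship ......
After op 2 (move_left): buffer="qppckr" (len 6), cursors c1@0 c2@3, authorship ......
After op 3 (insert('u')): buffer="uqppuckr" (len 8), cursors c1@1 c2@5, authorship 1...2...
After op 4 (delete): buffer="qppckr" (len 6), cursors c1@0 c2@3, authorship ......
After op 5 (insert('f')): buffer="fqppfckr" (len 8), cursors c1@1 c2@5, authorship 1...2...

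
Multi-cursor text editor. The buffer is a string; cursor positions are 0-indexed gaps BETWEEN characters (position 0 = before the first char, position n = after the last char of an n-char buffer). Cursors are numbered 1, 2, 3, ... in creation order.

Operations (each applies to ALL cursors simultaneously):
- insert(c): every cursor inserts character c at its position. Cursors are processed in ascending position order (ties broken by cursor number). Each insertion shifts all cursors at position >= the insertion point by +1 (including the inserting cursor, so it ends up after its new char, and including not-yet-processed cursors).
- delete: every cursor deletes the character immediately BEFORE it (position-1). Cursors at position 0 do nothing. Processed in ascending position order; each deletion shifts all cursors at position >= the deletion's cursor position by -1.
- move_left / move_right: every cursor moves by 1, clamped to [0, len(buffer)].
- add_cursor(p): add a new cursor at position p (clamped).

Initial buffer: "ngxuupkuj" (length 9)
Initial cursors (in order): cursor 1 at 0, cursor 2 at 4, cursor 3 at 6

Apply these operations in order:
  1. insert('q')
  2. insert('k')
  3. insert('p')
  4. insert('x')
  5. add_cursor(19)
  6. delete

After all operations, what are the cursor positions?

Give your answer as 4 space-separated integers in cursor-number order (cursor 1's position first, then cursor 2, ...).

Answer: 3 10 15 15

Derivation:
After op 1 (insert('q')): buffer="qngxuqupqkuj" (len 12), cursors c1@1 c2@6 c3@9, authorship 1....2..3...
After op 2 (insert('k')): buffer="qkngxuqkupqkkuj" (len 15), cursors c1@2 c2@8 c3@12, authorship 11....22..33...
After op 3 (insert('p')): buffer="qkpngxuqkpupqkpkuj" (len 18), cursors c1@3 c2@10 c3@15, authorship 111....222..333...
After op 4 (insert('x')): buffer="qkpxngxuqkpxupqkpxkuj" (len 21), cursors c1@4 c2@12 c3@18, authorship 1111....2222..3333...
After op 5 (add_cursor(19)): buffer="qkpxngxuqkpxupqkpxkuj" (len 21), cursors c1@4 c2@12 c3@18 c4@19, authorship 1111....2222..3333...
After op 6 (delete): buffer="qkpngxuqkpupqkpuj" (len 17), cursors c1@3 c2@10 c3@15 c4@15, authorship 111....222..333..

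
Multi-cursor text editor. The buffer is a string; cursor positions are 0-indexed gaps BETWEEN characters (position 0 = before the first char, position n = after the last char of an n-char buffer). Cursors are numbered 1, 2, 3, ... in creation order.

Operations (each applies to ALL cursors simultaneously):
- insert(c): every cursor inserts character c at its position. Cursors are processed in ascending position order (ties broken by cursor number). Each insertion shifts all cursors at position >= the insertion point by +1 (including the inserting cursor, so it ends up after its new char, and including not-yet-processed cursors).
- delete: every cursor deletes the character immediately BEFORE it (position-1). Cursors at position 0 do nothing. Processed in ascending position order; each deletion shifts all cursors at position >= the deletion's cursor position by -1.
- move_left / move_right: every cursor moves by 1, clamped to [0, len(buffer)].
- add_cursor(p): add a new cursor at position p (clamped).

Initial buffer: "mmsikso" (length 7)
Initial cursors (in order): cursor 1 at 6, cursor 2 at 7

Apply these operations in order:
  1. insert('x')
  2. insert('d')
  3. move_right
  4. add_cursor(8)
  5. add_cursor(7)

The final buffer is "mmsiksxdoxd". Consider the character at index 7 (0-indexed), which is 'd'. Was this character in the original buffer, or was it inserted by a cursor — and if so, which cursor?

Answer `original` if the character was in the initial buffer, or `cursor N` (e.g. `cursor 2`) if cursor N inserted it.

After op 1 (insert('x')): buffer="mmsiksxox" (len 9), cursors c1@7 c2@9, authorship ......1.2
After op 2 (insert('d')): buffer="mmsiksxdoxd" (len 11), cursors c1@8 c2@11, authorship ......11.22
After op 3 (move_right): buffer="mmsiksxdoxd" (len 11), cursors c1@9 c2@11, authorship ......11.22
After op 4 (add_cursor(8)): buffer="mmsiksxdoxd" (len 11), cursors c3@8 c1@9 c2@11, authorship ......11.22
After op 5 (add_cursor(7)): buffer="mmsiksxdoxd" (len 11), cursors c4@7 c3@8 c1@9 c2@11, authorship ......11.22
Authorship (.=original, N=cursor N): . . . . . . 1 1 . 2 2
Index 7: author = 1

Answer: cursor 1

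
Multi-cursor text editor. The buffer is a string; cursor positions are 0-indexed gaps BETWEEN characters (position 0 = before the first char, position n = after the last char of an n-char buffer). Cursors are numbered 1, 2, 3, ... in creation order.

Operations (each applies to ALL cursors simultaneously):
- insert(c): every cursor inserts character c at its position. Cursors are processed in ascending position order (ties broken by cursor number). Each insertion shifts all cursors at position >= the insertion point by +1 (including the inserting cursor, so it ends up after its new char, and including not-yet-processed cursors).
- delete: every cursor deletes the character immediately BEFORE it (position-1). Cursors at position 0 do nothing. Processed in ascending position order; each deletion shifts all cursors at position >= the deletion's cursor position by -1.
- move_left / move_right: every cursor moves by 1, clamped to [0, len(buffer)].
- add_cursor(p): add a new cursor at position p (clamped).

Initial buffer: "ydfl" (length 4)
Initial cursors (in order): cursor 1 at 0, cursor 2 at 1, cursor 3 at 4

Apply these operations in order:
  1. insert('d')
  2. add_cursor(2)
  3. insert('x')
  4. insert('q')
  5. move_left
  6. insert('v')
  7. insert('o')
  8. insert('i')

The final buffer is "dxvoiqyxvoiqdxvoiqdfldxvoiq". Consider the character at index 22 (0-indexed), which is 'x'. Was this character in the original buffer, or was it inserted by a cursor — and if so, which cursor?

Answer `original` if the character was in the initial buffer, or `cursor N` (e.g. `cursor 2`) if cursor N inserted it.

After op 1 (insert('d')): buffer="dyddfld" (len 7), cursors c1@1 c2@3 c3@7, authorship 1.2...3
After op 2 (add_cursor(2)): buffer="dyddfld" (len 7), cursors c1@1 c4@2 c2@3 c3@7, authorship 1.2...3
After op 3 (insert('x')): buffer="dxyxdxdfldx" (len 11), cursors c1@2 c4@4 c2@6 c3@11, authorship 11.422...33
After op 4 (insert('q')): buffer="dxqyxqdxqdfldxq" (len 15), cursors c1@3 c4@6 c2@9 c3@15, authorship 111.44222...333
After op 5 (move_left): buffer="dxqyxqdxqdfldxq" (len 15), cursors c1@2 c4@5 c2@8 c3@14, authorship 111.44222...333
After op 6 (insert('v')): buffer="dxvqyxvqdxvqdfldxvq" (len 19), cursors c1@3 c4@7 c2@11 c3@18, authorship 1111.4442222...3333
After op 7 (insert('o')): buffer="dxvoqyxvoqdxvoqdfldxvoq" (len 23), cursors c1@4 c4@9 c2@14 c3@22, authorship 11111.444422222...33333
After op 8 (insert('i')): buffer="dxvoiqyxvoiqdxvoiqdfldxvoiq" (len 27), cursors c1@5 c4@11 c2@17 c3@26, authorship 111111.44444222222...333333
Authorship (.=original, N=cursor N): 1 1 1 1 1 1 . 4 4 4 4 4 2 2 2 2 2 2 . . . 3 3 3 3 3 3
Index 22: author = 3

Answer: cursor 3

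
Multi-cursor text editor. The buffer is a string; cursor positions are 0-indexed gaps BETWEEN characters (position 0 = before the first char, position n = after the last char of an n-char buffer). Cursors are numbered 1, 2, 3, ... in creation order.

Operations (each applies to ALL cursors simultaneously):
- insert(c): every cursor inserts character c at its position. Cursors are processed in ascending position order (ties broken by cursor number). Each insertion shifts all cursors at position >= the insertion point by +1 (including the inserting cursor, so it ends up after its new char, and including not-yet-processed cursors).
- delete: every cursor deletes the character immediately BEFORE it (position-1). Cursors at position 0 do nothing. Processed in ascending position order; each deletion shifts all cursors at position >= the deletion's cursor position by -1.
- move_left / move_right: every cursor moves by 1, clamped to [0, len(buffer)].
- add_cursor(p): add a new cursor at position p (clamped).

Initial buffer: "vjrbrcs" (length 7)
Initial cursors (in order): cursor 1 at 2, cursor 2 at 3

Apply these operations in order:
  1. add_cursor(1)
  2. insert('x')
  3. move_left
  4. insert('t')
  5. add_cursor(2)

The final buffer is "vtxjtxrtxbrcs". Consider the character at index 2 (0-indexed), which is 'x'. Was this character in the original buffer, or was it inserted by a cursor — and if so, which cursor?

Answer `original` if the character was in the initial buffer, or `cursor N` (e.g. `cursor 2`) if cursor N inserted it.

Answer: cursor 3

Derivation:
After op 1 (add_cursor(1)): buffer="vjrbrcs" (len 7), cursors c3@1 c1@2 c2@3, authorship .......
After op 2 (insert('x')): buffer="vxjxrxbrcs" (len 10), cursors c3@2 c1@4 c2@6, authorship .3.1.2....
After op 3 (move_left): buffer="vxjxrxbrcs" (len 10), cursors c3@1 c1@3 c2@5, authorship .3.1.2....
After op 4 (insert('t')): buffer="vtxjtxrtxbrcs" (len 13), cursors c3@2 c1@5 c2@8, authorship .33.11.22....
After op 5 (add_cursor(2)): buffer="vtxjtxrtxbrcs" (len 13), cursors c3@2 c4@2 c1@5 c2@8, authorship .33.11.22....
Authorship (.=original, N=cursor N): . 3 3 . 1 1 . 2 2 . . . .
Index 2: author = 3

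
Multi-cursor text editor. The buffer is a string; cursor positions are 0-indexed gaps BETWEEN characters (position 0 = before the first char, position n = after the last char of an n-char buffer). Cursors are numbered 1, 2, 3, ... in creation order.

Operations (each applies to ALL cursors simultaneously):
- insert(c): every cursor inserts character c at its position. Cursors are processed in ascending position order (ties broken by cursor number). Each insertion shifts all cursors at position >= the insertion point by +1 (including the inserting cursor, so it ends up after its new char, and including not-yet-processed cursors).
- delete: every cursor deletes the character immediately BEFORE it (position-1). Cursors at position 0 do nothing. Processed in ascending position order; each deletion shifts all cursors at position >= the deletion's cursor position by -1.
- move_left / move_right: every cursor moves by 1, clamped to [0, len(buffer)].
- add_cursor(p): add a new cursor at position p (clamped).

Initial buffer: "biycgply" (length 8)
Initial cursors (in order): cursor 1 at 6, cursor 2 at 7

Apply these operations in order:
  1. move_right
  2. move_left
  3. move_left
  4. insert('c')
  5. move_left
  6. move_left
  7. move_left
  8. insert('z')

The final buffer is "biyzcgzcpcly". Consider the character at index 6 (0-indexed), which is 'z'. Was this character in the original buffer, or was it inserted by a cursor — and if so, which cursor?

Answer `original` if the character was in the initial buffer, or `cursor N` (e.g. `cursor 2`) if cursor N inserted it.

Answer: cursor 2

Derivation:
After op 1 (move_right): buffer="biycgply" (len 8), cursors c1@7 c2@8, authorship ........
After op 2 (move_left): buffer="biycgply" (len 8), cursors c1@6 c2@7, authorship ........
After op 3 (move_left): buffer="biycgply" (len 8), cursors c1@5 c2@6, authorship ........
After op 4 (insert('c')): buffer="biycgcpcly" (len 10), cursors c1@6 c2@8, authorship .....1.2..
After op 5 (move_left): buffer="biycgcpcly" (len 10), cursors c1@5 c2@7, authorship .....1.2..
After op 6 (move_left): buffer="biycgcpcly" (len 10), cursors c1@4 c2@6, authorship .....1.2..
After op 7 (move_left): buffer="biycgcpcly" (len 10), cursors c1@3 c2@5, authorship .....1.2..
After op 8 (insert('z')): buffer="biyzcgzcpcly" (len 12), cursors c1@4 c2@7, authorship ...1..21.2..
Authorship (.=original, N=cursor N): . . . 1 . . 2 1 . 2 . .
Index 6: author = 2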